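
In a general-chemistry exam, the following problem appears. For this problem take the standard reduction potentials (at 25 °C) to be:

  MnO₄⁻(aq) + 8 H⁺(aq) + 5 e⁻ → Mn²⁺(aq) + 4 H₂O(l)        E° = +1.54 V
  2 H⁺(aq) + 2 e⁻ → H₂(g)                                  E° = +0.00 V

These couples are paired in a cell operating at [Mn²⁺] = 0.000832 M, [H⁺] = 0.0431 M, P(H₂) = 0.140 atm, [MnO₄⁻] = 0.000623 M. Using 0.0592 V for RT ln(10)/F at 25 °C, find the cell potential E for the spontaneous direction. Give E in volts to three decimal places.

+1.465 V

MnO₄⁻/Mn²⁺ is the cathode (higher E°), H⁺/H₂ the anode: E°cell = +1.54 − (+0.00) = +1.54 V, n = 10.
Overall: 2 MnO₄⁻(aq) + 6 H⁺(aq) + 5 H₂(g) → 2 Mn²⁺(aq) + 8 H₂O(l)
Q = [Mn²⁺]^2 / ([MnO₄⁻]^2·[H⁺]^6·P(H₂)^5); log Q = 12.714.
E = E° − (0.0592/n) log Q = +1.54 − (0.0592/10)(12.714) = +1.465 V.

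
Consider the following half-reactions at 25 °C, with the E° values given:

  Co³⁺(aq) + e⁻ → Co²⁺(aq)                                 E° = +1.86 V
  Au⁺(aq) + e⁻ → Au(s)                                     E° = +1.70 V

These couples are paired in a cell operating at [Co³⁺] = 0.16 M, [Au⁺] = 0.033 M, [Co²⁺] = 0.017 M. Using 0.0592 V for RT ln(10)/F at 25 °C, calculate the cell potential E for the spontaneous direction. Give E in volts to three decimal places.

Co³⁺/Co²⁺ is the cathode (higher E°), Au⁺/Au the anode: E°cell = +1.86 − (+1.70) = +0.16 V, n = 1.
Overall: Co³⁺(aq) + Au(s) → Co²⁺(aq) + Au⁺(aq)
Q = [Co²⁺]·[Au⁺] / ([Co³⁺]); log Q = -2.455.
E = E° − (0.0592/n) log Q = +0.16 − (0.0592/1)(-2.455) = +0.305 V.

+0.305 V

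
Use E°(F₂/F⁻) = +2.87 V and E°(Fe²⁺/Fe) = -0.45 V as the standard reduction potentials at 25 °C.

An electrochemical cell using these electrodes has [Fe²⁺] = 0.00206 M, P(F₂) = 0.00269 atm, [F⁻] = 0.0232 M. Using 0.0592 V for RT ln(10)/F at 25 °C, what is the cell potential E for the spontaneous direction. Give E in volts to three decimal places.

F₂/F⁻ is the cathode (higher E°), Fe²⁺/Fe the anode: E°cell = +2.87 − (-0.45) = +3.32 V, n = 2.
Overall: F₂(g) + Fe(s) → 2 F⁻(aq) + Fe²⁺(aq)
Q = [F⁻]^2·[Fe²⁺] / (P(F₂)); log Q = -3.385.
E = E° − (0.0592/n) log Q = +3.32 − (0.0592/2)(-3.385) = +3.420 V.

+3.420 V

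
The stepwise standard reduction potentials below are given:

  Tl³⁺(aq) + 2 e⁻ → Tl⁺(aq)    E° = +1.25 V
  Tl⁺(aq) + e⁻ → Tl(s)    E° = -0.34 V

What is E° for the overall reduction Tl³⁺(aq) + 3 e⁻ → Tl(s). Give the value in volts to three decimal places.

Adding the free-energy changes (−nFE°) of the two steps gives −n₃FE°₃ = −n₁FE°₁ − n₂FE°₂.
E°₃ = (2×+1.25 + 1×-0.34) / 3 = (+2.160) / 3 = +0.720 V.

+0.720 V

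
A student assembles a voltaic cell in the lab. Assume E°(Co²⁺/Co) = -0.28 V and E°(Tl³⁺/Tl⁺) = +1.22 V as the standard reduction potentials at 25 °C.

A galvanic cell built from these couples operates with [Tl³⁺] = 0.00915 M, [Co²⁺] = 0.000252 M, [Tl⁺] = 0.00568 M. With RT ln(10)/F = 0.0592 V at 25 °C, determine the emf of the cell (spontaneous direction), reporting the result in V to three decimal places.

+1.613 V

Tl³⁺/Tl⁺ is the cathode (higher E°), Co²⁺/Co the anode: E°cell = +1.22 − (-0.28) = +1.50 V, n = 2.
Overall: Tl³⁺(aq) + Co(s) → Tl⁺(aq) + Co²⁺(aq)
Q = [Tl⁺]·[Co²⁺] / ([Tl³⁺]); log Q = -3.806.
E = E° − (0.0592/n) log Q = +1.50 − (0.0592/2)(-3.806) = +1.613 V.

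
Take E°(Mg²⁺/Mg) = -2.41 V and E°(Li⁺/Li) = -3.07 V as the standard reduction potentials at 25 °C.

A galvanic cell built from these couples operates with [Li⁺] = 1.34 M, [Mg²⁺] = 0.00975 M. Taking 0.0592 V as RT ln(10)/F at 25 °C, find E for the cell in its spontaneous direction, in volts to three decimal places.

Mg²⁺/Mg is the cathode (higher E°), Li⁺/Li the anode: E°cell = -2.41 − (-3.07) = +0.66 V, n = 2.
Overall: Mg²⁺(aq) + 2 Li(s) → Mg(s) + 2 Li⁺(aq)
Q = [Li⁺]^2 / ([Mg²⁺]); log Q = 2.265.
E = E° − (0.0592/n) log Q = +0.66 − (0.0592/2)(2.265) = +0.593 V.

+0.593 V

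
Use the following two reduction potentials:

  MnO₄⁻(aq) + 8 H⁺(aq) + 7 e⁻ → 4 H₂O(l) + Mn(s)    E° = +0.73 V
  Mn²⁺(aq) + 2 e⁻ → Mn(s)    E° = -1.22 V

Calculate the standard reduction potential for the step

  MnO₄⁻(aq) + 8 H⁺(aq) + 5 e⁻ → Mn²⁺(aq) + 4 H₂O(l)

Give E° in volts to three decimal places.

+1.510 V

Sequential free energies add, so n₃E°₃ = n₁E°₁ + n₂E°₂.
With n₃ = 7, and the known step contributing 2×(-1.22) V, the unknown satisfies 5·E° = 7×(+0.73) − 2×(-1.22) = +7.550.
E° = +7.550 / 5 = +1.510 V.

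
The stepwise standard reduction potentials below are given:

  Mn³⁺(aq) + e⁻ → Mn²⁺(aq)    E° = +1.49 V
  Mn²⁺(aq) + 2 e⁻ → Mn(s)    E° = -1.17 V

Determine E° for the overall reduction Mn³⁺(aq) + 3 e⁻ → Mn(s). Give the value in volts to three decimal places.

-0.283 V

Since ΔG° = −nFE° is additive over sequential reductions, n₃E°₃ = n₁E°₁ + n₂E°₂.
E°₃ = (1×+1.49 + 2×-1.17) / 3 = (-0.850) / 3 = -0.283 V.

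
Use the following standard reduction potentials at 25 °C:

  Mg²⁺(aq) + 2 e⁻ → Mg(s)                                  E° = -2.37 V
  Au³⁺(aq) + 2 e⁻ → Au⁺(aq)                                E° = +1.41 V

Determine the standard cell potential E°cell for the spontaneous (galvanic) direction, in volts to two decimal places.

The Au³⁺/Au⁺ couple has the higher reduction potential, so it is the cathode; Mg²⁺/Mg is oxidised at the anode.
E°cell = E°(cathode) − E°(anode) = (+1.41) − (-2.37) = +3.78 V.

+3.78 V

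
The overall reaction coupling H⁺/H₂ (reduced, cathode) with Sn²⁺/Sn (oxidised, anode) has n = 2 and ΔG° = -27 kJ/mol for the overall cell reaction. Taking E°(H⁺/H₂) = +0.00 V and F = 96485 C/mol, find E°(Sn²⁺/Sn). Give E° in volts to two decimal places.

E°cell = −ΔG°/(nF) = −(-27×10³)/((2)(96485)) = +0.140 V.
Since H⁺/H₂ is the cathode and Sn²⁺/Sn the anode, E°cell = E°(H⁺/H₂) − E°(Sn²⁺/Sn).
So E°(Sn²⁺/Sn) = E°(H⁺/H₂) − E°cell = (+0.00) − (+0.140) = -0.14 V.

-0.14 V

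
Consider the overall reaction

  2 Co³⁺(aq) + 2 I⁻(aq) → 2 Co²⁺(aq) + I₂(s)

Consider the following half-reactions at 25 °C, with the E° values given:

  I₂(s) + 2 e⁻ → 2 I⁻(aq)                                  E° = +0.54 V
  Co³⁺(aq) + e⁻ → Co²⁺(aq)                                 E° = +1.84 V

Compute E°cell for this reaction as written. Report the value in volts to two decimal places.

The Co³⁺/Co²⁺ couple has the higher reduction potential, so it is the cathode; I₂/I⁻ is oxidised at the anode.
E°cell = E°(cathode) − E°(anode) = (+1.84) − (+0.54) = +1.30 V.
Since E°cell > 0, the reaction is spontaneous under standard conditions.

+1.30 V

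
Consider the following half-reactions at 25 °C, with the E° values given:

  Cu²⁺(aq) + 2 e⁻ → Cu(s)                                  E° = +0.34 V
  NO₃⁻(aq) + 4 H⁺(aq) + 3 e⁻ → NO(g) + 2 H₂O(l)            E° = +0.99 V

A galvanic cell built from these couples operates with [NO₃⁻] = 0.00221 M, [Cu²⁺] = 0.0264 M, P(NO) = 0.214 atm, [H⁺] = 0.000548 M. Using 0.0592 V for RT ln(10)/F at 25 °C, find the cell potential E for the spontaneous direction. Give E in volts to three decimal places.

NO₃⁻/NO is the cathode (higher E°), Cu²⁺/Cu the anode: E°cell = +0.99 − (+0.34) = +0.65 V, n = 6.
Overall: 2 NO₃⁻(aq) + 8 H⁺(aq) + 3 Cu(s) → 2 NO(g) + 4 H₂O(l) + 3 Cu²⁺(aq)
Q = P(NO)^2·[Cu²⁺]^3 / ([NO₃⁻]^2·[H⁺]^8); log Q = 25.327.
E = E° − (0.0592/n) log Q = +0.65 − (0.0592/6)(25.327) = +0.400 V.

+0.400 V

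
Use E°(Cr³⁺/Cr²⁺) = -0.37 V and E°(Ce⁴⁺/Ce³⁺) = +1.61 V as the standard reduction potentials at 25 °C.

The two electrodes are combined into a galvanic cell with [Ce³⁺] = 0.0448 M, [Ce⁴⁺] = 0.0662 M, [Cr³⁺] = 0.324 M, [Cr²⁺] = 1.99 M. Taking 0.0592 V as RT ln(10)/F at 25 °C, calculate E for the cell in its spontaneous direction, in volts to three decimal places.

Ce⁴⁺/Ce³⁺ is the cathode (higher E°), Cr³⁺/Cr²⁺ the anode: E°cell = +1.61 − (-0.37) = +1.98 V, n = 1.
Overall: Ce⁴⁺(aq) + Cr²⁺(aq) → Ce³⁺(aq) + Cr³⁺(aq)
Q = [Ce³⁺]·[Cr³⁺] / ([Ce⁴⁺]·[Cr²⁺]); log Q = -0.958.
E = E° − (0.0592/n) log Q = +1.98 − (0.0592/1)(-0.958) = +2.037 V.

+2.037 V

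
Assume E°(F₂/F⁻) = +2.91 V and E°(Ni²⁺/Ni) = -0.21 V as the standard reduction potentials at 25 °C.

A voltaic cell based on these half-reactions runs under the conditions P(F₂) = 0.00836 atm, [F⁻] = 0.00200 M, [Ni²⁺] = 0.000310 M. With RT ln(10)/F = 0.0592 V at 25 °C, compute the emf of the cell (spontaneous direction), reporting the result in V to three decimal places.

+3.322 V

F₂/F⁻ is the cathode (higher E°), Ni²⁺/Ni the anode: E°cell = +2.91 − (-0.21) = +3.12 V, n = 2.
Overall: F₂(g) + Ni(s) → 2 F⁻(aq) + Ni²⁺(aq)
Q = [F⁻]^2·[Ni²⁺] / (P(F₂)); log Q = -6.829.
E = E° − (0.0592/n) log Q = +3.12 − (0.0592/2)(-6.829) = +3.322 V.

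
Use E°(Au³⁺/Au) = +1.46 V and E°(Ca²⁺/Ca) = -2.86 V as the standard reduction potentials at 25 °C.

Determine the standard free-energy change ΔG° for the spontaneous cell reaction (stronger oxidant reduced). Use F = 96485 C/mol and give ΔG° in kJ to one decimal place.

Au³⁺/Au (E° = +1.46 V) is the cathode; Ca²⁺/Ca (E° = -2.86 V) is the anode, so E°cell = +4.32 V.
Balancing electrons gives n = 6 (lcm of 3 and 2).
ΔG° = −nFE° = −(6)(96485)(+4.32) = -2,500,891 J = -2500.9 kJ.

-2500.9 kJ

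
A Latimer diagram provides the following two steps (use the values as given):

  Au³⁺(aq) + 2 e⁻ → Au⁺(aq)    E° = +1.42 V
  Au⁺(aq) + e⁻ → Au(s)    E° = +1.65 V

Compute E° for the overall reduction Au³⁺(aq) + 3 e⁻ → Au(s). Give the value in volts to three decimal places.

Since ΔG° = −nFE° is additive over sequential reductions, n₃E°₃ = n₁E°₁ + n₂E°₂.
E°₃ = (2×+1.42 + 1×+1.65) / 3 = (+4.490) / 3 = +1.497 V.
E° values themselves are not directly additive — weighting by electron count is essential.

+1.497 V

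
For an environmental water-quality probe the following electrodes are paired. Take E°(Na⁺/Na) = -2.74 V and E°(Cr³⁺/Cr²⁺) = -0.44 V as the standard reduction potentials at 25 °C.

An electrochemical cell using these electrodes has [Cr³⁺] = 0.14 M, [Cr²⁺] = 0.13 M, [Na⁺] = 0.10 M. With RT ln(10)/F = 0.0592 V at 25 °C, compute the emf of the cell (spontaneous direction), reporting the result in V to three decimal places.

+2.361 V

Cr³⁺/Cr²⁺ is the cathode (higher E°), Na⁺/Na the anode: E°cell = -0.44 − (-2.74) = +2.30 V, n = 1.
Overall: Cr³⁺(aq) + Na(s) → Cr²⁺(aq) + Na⁺(aq)
Q = [Cr²⁺]·[Na⁺] / ([Cr³⁺]); log Q = -1.032.
E = E° − (0.0592/n) log Q = +2.30 − (0.0592/1)(-1.032) = +2.361 V.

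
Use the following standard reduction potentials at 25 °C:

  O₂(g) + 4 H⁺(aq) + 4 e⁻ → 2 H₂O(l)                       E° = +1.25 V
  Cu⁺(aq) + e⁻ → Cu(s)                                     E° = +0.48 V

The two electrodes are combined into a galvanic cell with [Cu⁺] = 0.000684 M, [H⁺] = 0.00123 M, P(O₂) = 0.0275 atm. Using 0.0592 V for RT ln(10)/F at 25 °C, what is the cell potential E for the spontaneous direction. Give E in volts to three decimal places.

O₂/H₂O is the cathode (higher E°), Cu⁺/Cu the anode: E°cell = +1.25 − (+0.48) = +0.77 V, n = 4.
Overall: O₂(g) + 4 H⁺(aq) + 4 Cu(s) → 2 H₂O(l) + 4 Cu⁺(aq)
Q = [Cu⁺]^4 / (P(O₂)·[H⁺]^4); log Q = 0.541.
E = E° − (0.0592/n) log Q = +0.77 − (0.0592/4)(0.541) = +0.762 V.

+0.762 V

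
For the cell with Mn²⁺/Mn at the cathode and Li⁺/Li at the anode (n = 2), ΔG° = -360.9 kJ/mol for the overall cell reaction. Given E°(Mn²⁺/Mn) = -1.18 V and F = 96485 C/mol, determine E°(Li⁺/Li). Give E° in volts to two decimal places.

E°cell = −ΔG°/(nF) = −(-360.9×10³)/((2)(96485)) = +1.870 V.
Since Mn²⁺/Mn is the cathode and Li⁺/Li the anode, E°cell = E°(Mn²⁺/Mn) − E°(Li⁺/Li).
So E°(Li⁺/Li) = E°(Mn²⁺/Mn) − E°cell = (-1.18) − (+1.870) = -3.05 V.

-3.05 V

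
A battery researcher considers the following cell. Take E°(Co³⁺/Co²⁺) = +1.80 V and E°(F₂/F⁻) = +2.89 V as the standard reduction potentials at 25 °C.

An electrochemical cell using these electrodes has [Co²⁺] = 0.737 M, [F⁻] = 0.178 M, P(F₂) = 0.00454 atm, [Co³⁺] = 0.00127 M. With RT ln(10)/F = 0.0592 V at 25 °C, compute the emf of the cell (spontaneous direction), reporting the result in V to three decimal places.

+1.229 V

F₂/F⁻ is the cathode (higher E°), Co³⁺/Co²⁺ the anode: E°cell = +2.89 − (+1.80) = +1.09 V, n = 2.
Overall: F₂(g) + 2 Co²⁺(aq) → 2 F⁻(aq) + 2 Co³⁺(aq)
Q = [F⁻]^2·[Co³⁺]^2 / (P(F₂)·[Co²⁺]^2); log Q = -4.684.
E = E° − (0.0592/n) log Q = +1.09 − (0.0592/2)(-4.684) = +1.229 V.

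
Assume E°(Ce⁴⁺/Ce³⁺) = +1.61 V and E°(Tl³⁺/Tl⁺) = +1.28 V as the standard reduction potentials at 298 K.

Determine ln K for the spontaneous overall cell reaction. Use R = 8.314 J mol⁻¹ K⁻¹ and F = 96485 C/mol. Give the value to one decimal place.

Cathode: Ce⁴⁺/Ce³⁺; anode: Tl³⁺/Tl⁺. E°cell = (+1.61) − (+1.28) = +0.33 V, with n = 2.
ΔG° = −nFE° = −RT ln K, so ln K = nFE°/(RT) = (2)(96485)(+0.33) / ((8.314)(298)) = 25.703.

25.7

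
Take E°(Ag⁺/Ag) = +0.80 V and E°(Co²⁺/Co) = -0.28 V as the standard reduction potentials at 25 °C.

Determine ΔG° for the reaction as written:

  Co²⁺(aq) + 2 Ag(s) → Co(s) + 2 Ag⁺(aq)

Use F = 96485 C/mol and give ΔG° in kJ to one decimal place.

+208.4 kJ

As written, Co²⁺/Co is reduced (cathode) and Ag⁺/Ag is oxidised (anode), so E°cell = (-0.28) − (+0.80) = -1.08 V.
Balancing electrons gives n = 2.
ΔG° = −nFE° = −(2)(96485)(-1.08) = 208,408 J = +208.4 kJ.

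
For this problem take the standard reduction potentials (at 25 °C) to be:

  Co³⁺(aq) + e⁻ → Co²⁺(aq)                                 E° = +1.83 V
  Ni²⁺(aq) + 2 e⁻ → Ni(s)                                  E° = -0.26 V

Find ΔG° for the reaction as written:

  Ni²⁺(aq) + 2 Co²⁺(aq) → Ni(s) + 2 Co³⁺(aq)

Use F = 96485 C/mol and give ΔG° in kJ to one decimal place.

+403.3 kJ

As written, Ni²⁺/Ni is reduced (cathode) and Co³⁺/Co²⁺ is oxidised (anode), so E°cell = (-0.26) − (+1.83) = -2.09 V.
Balancing electrons gives n = 2.
ΔG° = −nFE° = −(2)(96485)(-2.09) = 403,307 J = +403.3 kJ.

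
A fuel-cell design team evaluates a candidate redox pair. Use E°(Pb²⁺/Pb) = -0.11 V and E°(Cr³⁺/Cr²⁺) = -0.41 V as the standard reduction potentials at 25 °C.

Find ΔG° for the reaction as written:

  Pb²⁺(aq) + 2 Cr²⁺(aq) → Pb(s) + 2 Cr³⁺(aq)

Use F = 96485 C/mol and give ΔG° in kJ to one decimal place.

-57.9 kJ

As written, Pb²⁺/Pb is reduced (cathode) and Cr³⁺/Cr²⁺ is oxidised (anode), so E°cell = (-0.11) − (-0.41) = +0.30 V.
Balancing electrons gives n = 2.
ΔG° = −nFE° = −(2)(96485)(+0.30) = -57,891 J = -57.9 kJ.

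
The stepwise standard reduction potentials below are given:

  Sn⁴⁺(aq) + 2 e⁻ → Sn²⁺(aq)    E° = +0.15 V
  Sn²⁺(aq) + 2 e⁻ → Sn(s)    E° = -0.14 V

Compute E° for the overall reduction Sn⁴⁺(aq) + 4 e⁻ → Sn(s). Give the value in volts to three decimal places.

+0.005 V

Since ΔG° = −nFE° is additive over sequential reductions, n₃E°₃ = n₁E°₁ + n₂E°₂.
E°₃ = (2×+0.15 + 2×-0.14) / 4 = (+0.020) / 4 = +0.005 V.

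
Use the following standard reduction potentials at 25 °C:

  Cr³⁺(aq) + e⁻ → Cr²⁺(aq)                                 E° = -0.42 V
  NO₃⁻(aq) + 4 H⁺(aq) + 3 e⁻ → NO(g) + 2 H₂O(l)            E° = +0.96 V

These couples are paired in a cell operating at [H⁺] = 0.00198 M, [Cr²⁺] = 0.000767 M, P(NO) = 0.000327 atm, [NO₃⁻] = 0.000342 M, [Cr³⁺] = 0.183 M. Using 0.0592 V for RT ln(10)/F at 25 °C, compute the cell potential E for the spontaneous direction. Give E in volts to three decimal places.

NO₃⁻/NO is the cathode (higher E°), Cr³⁺/Cr²⁺ the anode: E°cell = +0.96 − (-0.42) = +1.38 V, n = 3.
Overall: NO₃⁻(aq) + 4 H⁺(aq) + 3 Cr²⁺(aq) → NO(g) + 2 H₂O(l) + 3 Cr³⁺(aq)
Q = P(NO)·[Cr³⁺]^3 / ([NO₃⁻]·[H⁺]^4·[Cr²⁺]^3); log Q = 17.927.
E = E° − (0.0592/n) log Q = +1.38 − (0.0592/3)(17.927) = +1.026 V.

+1.026 V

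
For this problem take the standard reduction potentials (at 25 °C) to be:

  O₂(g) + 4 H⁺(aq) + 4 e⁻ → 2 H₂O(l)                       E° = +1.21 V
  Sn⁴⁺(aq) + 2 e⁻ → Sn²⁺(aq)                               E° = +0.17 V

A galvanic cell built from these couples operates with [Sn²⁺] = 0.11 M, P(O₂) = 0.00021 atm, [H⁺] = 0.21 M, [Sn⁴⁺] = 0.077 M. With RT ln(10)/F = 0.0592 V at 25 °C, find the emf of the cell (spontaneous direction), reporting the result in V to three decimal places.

O₂/H₂O is the cathode (higher E°), Sn⁴⁺/Sn²⁺ the anode: E°cell = +1.21 − (+0.17) = +1.04 V, n = 4.
Overall: O₂(g) + 4 H⁺(aq) + 2 Sn²⁺(aq) → 2 H₂O(l) + 2 Sn⁴⁺(aq)
Q = [Sn⁴⁺]^2 / (P(O₂)·[H⁺]^4·[Sn²⁺]^2); log Q = 6.079.
E = E° − (0.0592/n) log Q = +1.04 − (0.0592/4)(6.079) = +0.950 V.

+0.950 V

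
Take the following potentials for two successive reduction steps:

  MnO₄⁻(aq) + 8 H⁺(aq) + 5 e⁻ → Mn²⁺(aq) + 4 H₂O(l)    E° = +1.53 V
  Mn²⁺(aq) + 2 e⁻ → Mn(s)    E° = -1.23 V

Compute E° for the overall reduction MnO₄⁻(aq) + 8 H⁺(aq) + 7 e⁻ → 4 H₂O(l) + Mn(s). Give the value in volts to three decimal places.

+0.741 V

Adding the free-energy changes (−nFE°) of the two steps gives −n₃FE°₃ = −n₁FE°₁ − n₂FE°₂.
E°₃ = (5×+1.53 + 2×-1.23) / 7 = (+5.190) / 7 = +0.741 V.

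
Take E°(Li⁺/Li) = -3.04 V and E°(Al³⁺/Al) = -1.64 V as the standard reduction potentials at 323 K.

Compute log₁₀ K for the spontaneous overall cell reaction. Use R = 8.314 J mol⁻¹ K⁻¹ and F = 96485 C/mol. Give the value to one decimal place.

65.5

Cathode: Al³⁺/Al; anode: Li⁺/Li. E°cell = (-1.64) − (-3.04) = +1.40 V, with n = 3.
ΔG° = −nFE° = −RT ln K, so ln K = nFE°/(RT) = (3)(96485)(+1.40) / ((8.314)(323)) = 150.903.
log₁₀ K = 150.903 / ln 10 = 65.5.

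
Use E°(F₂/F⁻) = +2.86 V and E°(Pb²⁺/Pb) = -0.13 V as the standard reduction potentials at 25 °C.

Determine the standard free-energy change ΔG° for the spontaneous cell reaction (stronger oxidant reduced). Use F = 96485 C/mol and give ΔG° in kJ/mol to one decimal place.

-577.0 kJ/mol

F₂/F⁻ (E° = +2.86 V) is the cathode; Pb²⁺/Pb (E° = -0.13 V) is the anode, so E°cell = +2.99 V.
Balancing electrons gives n = 2 (lcm of 2 and 2).
ΔG° = −nFE° = −(2)(96485)(+2.99) = -576,980 J = -577.0 kJ/mol.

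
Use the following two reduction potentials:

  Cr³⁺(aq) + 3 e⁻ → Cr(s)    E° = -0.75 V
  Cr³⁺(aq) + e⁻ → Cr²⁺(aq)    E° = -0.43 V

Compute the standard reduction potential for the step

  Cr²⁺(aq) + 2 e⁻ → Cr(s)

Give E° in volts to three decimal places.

-0.910 V

Sequential free energies add, so n₃E°₃ = n₁E°₁ + n₂E°₂.
With n₃ = 3, and the known step contributing 1×(-0.43) V, the unknown satisfies 2·E° = 3×(-0.75) − 1×(-0.43) = -1.820.
E° = -1.820 / 2 = -0.910 V.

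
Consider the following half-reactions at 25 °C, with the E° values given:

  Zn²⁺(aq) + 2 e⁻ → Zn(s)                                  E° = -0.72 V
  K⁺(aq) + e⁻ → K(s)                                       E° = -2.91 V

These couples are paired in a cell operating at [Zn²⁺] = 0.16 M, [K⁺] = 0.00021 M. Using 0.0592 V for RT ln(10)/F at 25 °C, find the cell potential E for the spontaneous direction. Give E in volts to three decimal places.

+2.384 V

Zn²⁺/Zn is the cathode (higher E°), K⁺/K the anode: E°cell = -0.72 − (-2.91) = +2.19 V, n = 2.
Overall: Zn²⁺(aq) + 2 K(s) → Zn(s) + 2 K⁺(aq)
Q = [K⁺]^2 / ([Zn²⁺]); log Q = -6.560.
E = E° − (0.0592/n) log Q = +2.19 − (0.0592/2)(-6.560) = +2.384 V.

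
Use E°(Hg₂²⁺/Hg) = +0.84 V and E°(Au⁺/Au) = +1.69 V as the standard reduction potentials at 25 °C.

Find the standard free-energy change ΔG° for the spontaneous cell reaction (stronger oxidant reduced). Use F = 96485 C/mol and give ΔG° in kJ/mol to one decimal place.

Au⁺/Au (E° = +1.69 V) is the cathode; Hg₂²⁺/Hg (E° = +0.84 V) is the anode, so E°cell = +0.85 V.
Balancing electrons gives n = 2 (lcm of 1 and 2).
ΔG° = −nFE° = −(2)(96485)(+0.85) = -164,024 J = -164.0 kJ/mol.

-164.0 kJ/mol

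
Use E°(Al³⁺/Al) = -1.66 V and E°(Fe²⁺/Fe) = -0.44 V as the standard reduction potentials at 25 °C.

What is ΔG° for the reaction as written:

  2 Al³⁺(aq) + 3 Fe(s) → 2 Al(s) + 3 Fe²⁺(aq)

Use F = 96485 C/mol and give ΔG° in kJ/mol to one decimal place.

As written, Al³⁺/Al is reduced (cathode) and Fe²⁺/Fe is oxidised (anode), so E°cell = (-1.66) − (-0.44) = -1.22 V.
Balancing electrons gives n = 6.
ΔG° = −nFE° = −(6)(96485)(-1.22) = 706,270 J = +706.3 kJ/mol.

+706.3 kJ/mol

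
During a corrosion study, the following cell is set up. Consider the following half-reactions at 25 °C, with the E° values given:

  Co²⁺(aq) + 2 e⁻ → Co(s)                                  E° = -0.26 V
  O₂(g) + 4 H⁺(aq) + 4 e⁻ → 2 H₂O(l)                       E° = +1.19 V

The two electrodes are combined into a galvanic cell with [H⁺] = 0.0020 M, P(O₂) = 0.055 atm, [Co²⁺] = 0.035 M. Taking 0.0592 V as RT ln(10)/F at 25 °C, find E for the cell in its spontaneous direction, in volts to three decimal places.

+1.315 V

O₂/H₂O is the cathode (higher E°), Co²⁺/Co the anode: E°cell = +1.19 − (-0.26) = +1.45 V, n = 4.
Overall: O₂(g) + 4 H⁺(aq) + 2 Co(s) → 2 H₂O(l) + 2 Co²⁺(aq)
Q = [Co²⁺]^2 / (P(O₂)·[H⁺]^4); log Q = 9.144.
E = E° − (0.0592/n) log Q = +1.45 − (0.0592/4)(9.144) = +1.315 V.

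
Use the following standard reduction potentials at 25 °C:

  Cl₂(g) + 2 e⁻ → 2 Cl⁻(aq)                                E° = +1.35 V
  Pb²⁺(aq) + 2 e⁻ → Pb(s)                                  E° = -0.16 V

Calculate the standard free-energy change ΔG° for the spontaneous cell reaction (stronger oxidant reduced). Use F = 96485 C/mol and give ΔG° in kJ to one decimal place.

-291.4 kJ

Cl₂/Cl⁻ (E° = +1.35 V) is the cathode; Pb²⁺/Pb (E° = -0.16 V) is the anode, so E°cell = +1.51 V.
Balancing electrons gives n = 2 (lcm of 2 and 2).
ΔG° = −nFE° = −(2)(96485)(+1.51) = -291,385 J = -291.4 kJ.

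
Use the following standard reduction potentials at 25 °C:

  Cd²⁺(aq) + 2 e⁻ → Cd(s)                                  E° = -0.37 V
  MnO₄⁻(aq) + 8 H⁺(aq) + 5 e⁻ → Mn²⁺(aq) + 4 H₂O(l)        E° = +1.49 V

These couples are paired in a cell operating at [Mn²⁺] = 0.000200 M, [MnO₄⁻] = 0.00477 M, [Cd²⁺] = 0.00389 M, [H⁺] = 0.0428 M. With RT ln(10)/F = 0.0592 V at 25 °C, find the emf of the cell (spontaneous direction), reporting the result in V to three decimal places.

MnO₄⁻/Mn²⁺ is the cathode (higher E°), Cd²⁺/Cd the anode: E°cell = +1.49 − (-0.37) = +1.86 V, n = 10.
Overall: 2 MnO₄⁻(aq) + 16 H⁺(aq) + 5 Cd(s) → 2 Mn²⁺(aq) + 8 H₂O(l) + 5 Cd²⁺(aq)
Q = [Mn²⁺]^2·[Cd²⁺]^5 / ([MnO₄⁻]^2·[H⁺]^16); log Q = 7.092.
E = E° − (0.0592/n) log Q = +1.86 − (0.0592/10)(7.092) = +1.818 V.

+1.818 V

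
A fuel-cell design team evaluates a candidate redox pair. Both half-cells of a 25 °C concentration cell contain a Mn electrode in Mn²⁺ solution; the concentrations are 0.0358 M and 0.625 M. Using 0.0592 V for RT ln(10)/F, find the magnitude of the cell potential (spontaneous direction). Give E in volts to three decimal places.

+0.037 V

For a concentration cell E°cell = 0. The 0.625 M side is the cathode (reduction is favoured where [Mn²⁺] is higher).
With n = 2, E = −(0.0592/2) log([Mn²⁺]ₐₙ/[Mn²⁺]꜀ₐₜ) = −(0.0592/2) log(0.0358/0.625) = −(0.0592/2)(-1.242) = +0.037 V.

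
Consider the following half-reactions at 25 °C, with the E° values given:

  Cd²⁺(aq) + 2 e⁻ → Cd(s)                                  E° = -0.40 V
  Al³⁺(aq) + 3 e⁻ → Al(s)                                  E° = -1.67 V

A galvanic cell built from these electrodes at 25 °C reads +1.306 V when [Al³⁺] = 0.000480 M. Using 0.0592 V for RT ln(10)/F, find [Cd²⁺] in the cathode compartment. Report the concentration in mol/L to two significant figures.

0.10 M

Cd²⁺/Cd is the cathode, Al³⁺/Al the anode: E°cell = +1.27 V, n = 6.
Overall reaction: 3 Cd²⁺(aq) + 2 Al(s) → 3 Cd(s) + 2 Al³⁺(aq); Q = [Al³⁺]^2/[Cd²⁺]^3.
From E = E° − (0.0592/n) log Q: log Q = (E° − E)·n/0.0592 = (+1.27 − (+1.306))·6/0.0592 = -3.6486.
So 3·log[Cd²⁺] = 2·log(0.00048) − log Q = -6.6375 − (-3.6486) = -2.9889; log[Cd²⁺] = -2.9889 / 3 = -0.9963; [Cd²⁺] = 10^(-0.9963) ≈ 0.10 M.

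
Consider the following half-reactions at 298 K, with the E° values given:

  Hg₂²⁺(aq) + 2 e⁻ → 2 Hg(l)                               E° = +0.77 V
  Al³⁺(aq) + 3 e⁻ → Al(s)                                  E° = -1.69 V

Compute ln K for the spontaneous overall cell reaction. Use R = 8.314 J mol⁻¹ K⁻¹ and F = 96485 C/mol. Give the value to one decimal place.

Cathode: Hg₂²⁺/Hg; anode: Al³⁺/Al. E°cell = (+0.77) − (-1.69) = +2.46 V, with n = 6.
ΔG° = −nFE° = −RT ln K, so ln K = nFE°/(RT) = (6)(96485)(+2.46) / ((8.314)(298)) = 574.804.

574.8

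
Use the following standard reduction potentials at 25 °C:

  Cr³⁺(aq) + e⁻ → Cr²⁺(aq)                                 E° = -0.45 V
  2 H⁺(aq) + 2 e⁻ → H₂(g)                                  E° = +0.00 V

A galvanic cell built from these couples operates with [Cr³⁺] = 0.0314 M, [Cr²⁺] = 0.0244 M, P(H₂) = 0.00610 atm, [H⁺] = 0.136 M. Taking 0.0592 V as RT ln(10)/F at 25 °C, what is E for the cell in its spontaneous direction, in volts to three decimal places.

+0.458 V

H⁺/H₂ is the cathode (higher E°), Cr³⁺/Cr²⁺ the anode: E°cell = +0.00 − (-0.45) = +0.45 V, n = 2.
Overall: 2 H⁺(aq) + 2 Cr²⁺(aq) → H₂(g) + 2 Cr³⁺(aq)
Q = P(H₂)·[Cr³⁺]^2 / ([H⁺]^2·[Cr²⁺]^2); log Q = -0.263.
E = E° − (0.0592/n) log Q = +0.45 − (0.0592/2)(-0.263) = +0.458 V.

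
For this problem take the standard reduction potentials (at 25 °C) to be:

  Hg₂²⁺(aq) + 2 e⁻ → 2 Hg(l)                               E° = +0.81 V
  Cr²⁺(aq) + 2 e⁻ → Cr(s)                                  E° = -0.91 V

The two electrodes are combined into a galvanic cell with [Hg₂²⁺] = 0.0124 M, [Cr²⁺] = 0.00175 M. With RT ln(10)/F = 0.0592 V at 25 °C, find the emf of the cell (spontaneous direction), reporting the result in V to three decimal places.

+1.745 V

Hg₂²⁺/Hg is the cathode (higher E°), Cr²⁺/Cr the anode: E°cell = +0.81 − (-0.91) = +1.72 V, n = 2.
Overall: Hg₂²⁺(aq) + Cr(s) → 2 Hg(l) + Cr²⁺(aq)
Q = [Cr²⁺] / ([Hg₂²⁺]); log Q = -0.850.
E = E° − (0.0592/n) log Q = +1.72 − (0.0592/2)(-0.850) = +1.745 V.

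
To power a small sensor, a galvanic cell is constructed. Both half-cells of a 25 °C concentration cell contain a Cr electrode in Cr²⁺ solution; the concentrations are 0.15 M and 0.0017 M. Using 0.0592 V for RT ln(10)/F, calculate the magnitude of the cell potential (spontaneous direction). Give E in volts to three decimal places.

For a concentration cell E°cell = 0. The 0.15 M side is the cathode (reduction is favoured where [Cr²⁺] is higher).
With n = 2, E = −(0.0592/2) log([Cr²⁺]ₐₙ/[Cr²⁺]꜀ₐₜ) = −(0.0592/2) log(0.0017/0.15) = −(0.0592/2)(-1.946) = +0.058 V.

+0.058 V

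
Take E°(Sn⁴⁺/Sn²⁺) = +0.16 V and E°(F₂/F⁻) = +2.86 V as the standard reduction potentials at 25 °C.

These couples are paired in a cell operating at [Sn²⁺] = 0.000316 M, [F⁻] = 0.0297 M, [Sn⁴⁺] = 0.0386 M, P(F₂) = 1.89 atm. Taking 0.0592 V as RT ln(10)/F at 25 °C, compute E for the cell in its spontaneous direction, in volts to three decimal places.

+2.737 V

F₂/F⁻ is the cathode (higher E°), Sn⁴⁺/Sn²⁺ the anode: E°cell = +2.86 − (+0.16) = +2.70 V, n = 2.
Overall: F₂(g) + Sn²⁺(aq) → 2 F⁻(aq) + Sn⁴⁺(aq)
Q = [F⁻]^2·[Sn⁴⁺] / (P(F₂)·[Sn²⁺]); log Q = -1.244.
E = E° − (0.0592/n) log Q = +2.70 − (0.0592/2)(-1.244) = +2.737 V.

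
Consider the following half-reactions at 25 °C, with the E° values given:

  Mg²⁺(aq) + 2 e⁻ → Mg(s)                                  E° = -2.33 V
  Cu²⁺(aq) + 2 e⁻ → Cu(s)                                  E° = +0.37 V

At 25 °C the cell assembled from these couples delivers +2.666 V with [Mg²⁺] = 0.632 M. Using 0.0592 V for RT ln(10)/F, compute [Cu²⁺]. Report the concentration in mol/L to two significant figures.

Cu²⁺/Cu is the cathode, Mg²⁺/Mg the anode: E°cell = +2.70 V, n = 2.
Overall reaction: Cu²⁺(aq) + Mg(s) → Cu(s) + Mg²⁺(aq); Q = [Mg²⁺]^1/[Cu²⁺]^1.
From E = E° − (0.0592/n) log Q: log Q = (E° − E)·n/0.0592 = (+2.70 − (+2.666))·2/0.0592 = 1.1486.
So 1·log[Cu²⁺] = 1·log(0.632) − log Q = -0.1993 − (1.1486) = -1.3479; [Cu²⁺] = 10^(-1.3479) ≈ 0.045 M.

0.045 M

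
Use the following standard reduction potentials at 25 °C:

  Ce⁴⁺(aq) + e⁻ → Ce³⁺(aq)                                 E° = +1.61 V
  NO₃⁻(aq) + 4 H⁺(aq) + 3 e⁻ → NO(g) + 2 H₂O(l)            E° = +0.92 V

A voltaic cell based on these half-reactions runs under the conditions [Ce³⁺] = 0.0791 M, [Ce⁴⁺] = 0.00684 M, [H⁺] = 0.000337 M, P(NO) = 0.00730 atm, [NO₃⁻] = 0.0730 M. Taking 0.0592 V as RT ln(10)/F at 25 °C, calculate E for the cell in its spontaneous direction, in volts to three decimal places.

+0.881 V

Ce⁴⁺/Ce³⁺ is the cathode (higher E°), NO₃⁻/NO the anode: E°cell = +1.61 − (+0.92) = +0.69 V, n = 3.
Overall: 3 Ce⁴⁺(aq) + NO(g) + 2 H₂O(l) → 3 Ce³⁺(aq) + NO₃⁻(aq) + 4 H⁺(aq)
Q = [Ce³⁺]^3·[NO₃⁻]·[H⁺]^4 / ([Ce⁴⁺]^3·P(NO)); log Q = -9.700.
E = E° − (0.0592/n) log Q = +0.69 − (0.0592/3)(-9.700) = +0.881 V.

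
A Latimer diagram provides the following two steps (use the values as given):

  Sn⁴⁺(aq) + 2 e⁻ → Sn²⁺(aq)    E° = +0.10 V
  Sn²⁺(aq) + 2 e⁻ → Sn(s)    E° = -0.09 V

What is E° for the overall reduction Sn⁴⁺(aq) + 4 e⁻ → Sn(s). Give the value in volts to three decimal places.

+0.005 V

Adding the free-energy changes (−nFE°) of the two steps gives −n₃FE°₃ = −n₁FE°₁ − n₂FE°₂.
E°₃ = (2×+0.10 + 2×-0.09) / 4 = (+0.020) / 4 = +0.005 V.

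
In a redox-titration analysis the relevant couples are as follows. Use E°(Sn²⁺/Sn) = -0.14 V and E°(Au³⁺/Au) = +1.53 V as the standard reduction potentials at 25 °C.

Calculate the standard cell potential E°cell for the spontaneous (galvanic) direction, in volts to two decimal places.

+1.67 V

The Au³⁺/Au couple has the higher reduction potential, so it is the cathode; Sn²⁺/Sn is oxidised at the anode.
E°cell = E°(cathode) − E°(anode) = (+1.53) − (-0.14) = +1.67 V.
Since E°cell > 0, the reaction is spontaneous under standard conditions.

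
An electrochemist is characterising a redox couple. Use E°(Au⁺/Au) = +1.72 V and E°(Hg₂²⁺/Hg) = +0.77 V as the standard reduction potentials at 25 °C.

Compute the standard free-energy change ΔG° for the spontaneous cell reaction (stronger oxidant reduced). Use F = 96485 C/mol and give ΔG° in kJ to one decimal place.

-183.3 kJ

Au⁺/Au (E° = +1.72 V) is the cathode; Hg₂²⁺/Hg (E° = +0.77 V) is the anode, so E°cell = +0.95 V.
Balancing electrons gives n = 2 (lcm of 1 and 2).
ΔG° = −nFE° = −(2)(96485)(+0.95) = -183,322 J = -183.3 kJ.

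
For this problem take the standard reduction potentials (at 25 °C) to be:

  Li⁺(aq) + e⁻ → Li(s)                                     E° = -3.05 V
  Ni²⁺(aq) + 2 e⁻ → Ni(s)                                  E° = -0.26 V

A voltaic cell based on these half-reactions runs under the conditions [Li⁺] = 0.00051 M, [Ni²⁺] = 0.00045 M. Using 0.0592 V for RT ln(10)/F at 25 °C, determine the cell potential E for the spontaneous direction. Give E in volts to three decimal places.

+2.886 V

Ni²⁺/Ni is the cathode (higher E°), Li⁺/Li the anode: E°cell = -0.26 − (-3.05) = +2.79 V, n = 2.
Overall: Ni²⁺(aq) + 2 Li(s) → Ni(s) + 2 Li⁺(aq)
Q = [Li⁺]^2 / ([Ni²⁺]); log Q = -3.238.
E = E° − (0.0592/n) log Q = +2.79 − (0.0592/2)(-3.238) = +2.886 V.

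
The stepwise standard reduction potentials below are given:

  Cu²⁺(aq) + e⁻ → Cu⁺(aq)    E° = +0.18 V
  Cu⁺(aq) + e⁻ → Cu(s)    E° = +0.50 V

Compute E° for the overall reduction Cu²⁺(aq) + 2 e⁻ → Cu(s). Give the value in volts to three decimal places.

Standard free energies of sequential steps add: ΔG°₃ = ΔG°₁ + ΔG°₂, so n₃E°₃ = n₁E°₁ + n₂E°₂.
E°₃ = (1×+0.18 + 1×+0.50) / 2 = (+0.680) / 2 = +0.340 V.

+0.340 V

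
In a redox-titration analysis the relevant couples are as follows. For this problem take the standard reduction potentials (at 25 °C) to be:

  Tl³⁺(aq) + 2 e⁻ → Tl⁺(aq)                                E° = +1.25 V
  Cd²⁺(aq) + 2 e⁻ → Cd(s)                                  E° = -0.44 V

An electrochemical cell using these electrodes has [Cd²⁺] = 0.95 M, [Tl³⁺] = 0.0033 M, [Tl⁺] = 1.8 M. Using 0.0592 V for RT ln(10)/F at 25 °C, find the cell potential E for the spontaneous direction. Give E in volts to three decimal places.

+1.610 V

Tl³⁺/Tl⁺ is the cathode (higher E°), Cd²⁺/Cd the anode: E°cell = +1.25 − (-0.44) = +1.69 V, n = 2.
Overall: Tl³⁺(aq) + Cd(s) → Tl⁺(aq) + Cd²⁺(aq)
Q = [Tl⁺]·[Cd²⁺] / ([Tl³⁺]); log Q = 2.714.
E = E° − (0.0592/n) log Q = +1.69 − (0.0592/2)(2.714) = +1.610 V.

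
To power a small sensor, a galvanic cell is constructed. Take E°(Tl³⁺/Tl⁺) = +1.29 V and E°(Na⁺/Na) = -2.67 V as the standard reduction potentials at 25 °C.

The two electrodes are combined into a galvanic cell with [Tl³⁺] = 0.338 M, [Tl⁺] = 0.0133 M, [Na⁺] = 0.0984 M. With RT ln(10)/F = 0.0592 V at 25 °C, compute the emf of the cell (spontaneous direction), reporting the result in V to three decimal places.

+4.061 V

Tl³⁺/Tl⁺ is the cathode (higher E°), Na⁺/Na the anode: E°cell = +1.29 − (-2.67) = +3.96 V, n = 2.
Overall: Tl³⁺(aq) + 2 Na(s) → Tl⁺(aq) + 2 Na⁺(aq)
Q = [Tl⁺]·[Na⁺]^2 / ([Tl³⁺]); log Q = -3.419.
E = E° − (0.0592/n) log Q = +3.96 − (0.0592/2)(-3.419) = +4.061 V.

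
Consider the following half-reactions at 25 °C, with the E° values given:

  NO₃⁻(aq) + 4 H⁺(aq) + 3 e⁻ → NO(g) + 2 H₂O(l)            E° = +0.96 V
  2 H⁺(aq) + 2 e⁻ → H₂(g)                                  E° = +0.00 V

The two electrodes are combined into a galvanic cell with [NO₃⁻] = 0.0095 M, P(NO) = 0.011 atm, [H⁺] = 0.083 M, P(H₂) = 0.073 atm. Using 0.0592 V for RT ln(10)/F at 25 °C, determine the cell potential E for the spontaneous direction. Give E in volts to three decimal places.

NO₃⁻/NO is the cathode (higher E°), H⁺/H₂ the anode: E°cell = +0.96 − (+0.00) = +0.96 V, n = 6.
Overall: 2 NO₃⁻(aq) + 2 H⁺(aq) + 3 H₂(g) → 2 NO(g) + 4 H₂O(l)
Q = P(NO)^2 / ([NO₃⁻]^2·[H⁺]^2·P(H₂)^3); log Q = 5.699.
E = E° − (0.0592/n) log Q = +0.96 − (0.0592/6)(5.699) = +0.904 V.

+0.904 V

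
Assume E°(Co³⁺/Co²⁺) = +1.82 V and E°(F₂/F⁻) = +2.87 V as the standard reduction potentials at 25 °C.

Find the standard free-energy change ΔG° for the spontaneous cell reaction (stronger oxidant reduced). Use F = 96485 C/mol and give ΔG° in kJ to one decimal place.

F₂/F⁻ (E° = +2.87 V) is the cathode; Co³⁺/Co²⁺ (E° = +1.82 V) is the anode, so E°cell = +1.05 V.
Balancing electrons gives n = 2 (lcm of 2 and 1).
ΔG° = −nFE° = −(2)(96485)(+1.05) = -202,618 J = -202.6 kJ.

-202.6 kJ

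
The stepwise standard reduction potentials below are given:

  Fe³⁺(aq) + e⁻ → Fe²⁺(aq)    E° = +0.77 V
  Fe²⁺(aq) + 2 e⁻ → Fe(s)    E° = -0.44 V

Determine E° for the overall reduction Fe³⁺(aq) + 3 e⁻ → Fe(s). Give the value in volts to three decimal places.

-0.037 V

Standard free energies of sequential steps add: ΔG°₃ = ΔG°₁ + ΔG°₂, so n₃E°₃ = n₁E°₁ + n₂E°₂.
E°₃ = (1×+0.77 + 2×-0.44) / 3 = (-0.110) / 3 = -0.037 V.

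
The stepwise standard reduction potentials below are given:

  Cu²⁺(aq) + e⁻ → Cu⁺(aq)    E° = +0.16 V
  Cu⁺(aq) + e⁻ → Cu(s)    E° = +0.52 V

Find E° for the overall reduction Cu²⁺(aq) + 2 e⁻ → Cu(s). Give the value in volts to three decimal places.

Adding the free-energy changes (−nFE°) of the two steps gives −n₃FE°₃ = −n₁FE°₁ − n₂FE°₂.
E°₃ = (1×+0.16 + 1×+0.52) / 2 = (+0.680) / 2 = +0.340 V.

+0.340 V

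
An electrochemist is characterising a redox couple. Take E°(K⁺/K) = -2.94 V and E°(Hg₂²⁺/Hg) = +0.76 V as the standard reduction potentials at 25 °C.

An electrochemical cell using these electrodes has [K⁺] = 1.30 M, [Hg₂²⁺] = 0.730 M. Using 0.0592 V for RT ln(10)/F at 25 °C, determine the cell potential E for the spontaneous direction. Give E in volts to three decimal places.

+3.689 V

Hg₂²⁺/Hg is the cathode (higher E°), K⁺/K the anode: E°cell = +0.76 − (-2.94) = +3.70 V, n = 2.
Overall: Hg₂²⁺(aq) + 2 K(s) → 2 Hg(l) + 2 K⁺(aq)
Q = [K⁺]^2 / ([Hg₂²⁺]); log Q = 0.365.
E = E° − (0.0592/n) log Q = +3.70 − (0.0592/2)(0.365) = +3.689 V.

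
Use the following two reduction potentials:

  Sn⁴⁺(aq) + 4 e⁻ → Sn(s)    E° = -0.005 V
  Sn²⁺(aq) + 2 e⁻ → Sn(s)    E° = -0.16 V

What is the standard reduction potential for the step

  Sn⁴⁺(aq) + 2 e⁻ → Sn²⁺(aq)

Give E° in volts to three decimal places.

+0.150 V

Sequential free energies add, so n₃E°₃ = n₁E°₁ + n₂E°₂.
With n₃ = 4, and the known step contributing 2×(-0.16) V, the unknown satisfies 2·E° = 4×(-0.005) − 2×(-0.16) = +0.300.
E° = +0.300 / 2 = +0.150 V.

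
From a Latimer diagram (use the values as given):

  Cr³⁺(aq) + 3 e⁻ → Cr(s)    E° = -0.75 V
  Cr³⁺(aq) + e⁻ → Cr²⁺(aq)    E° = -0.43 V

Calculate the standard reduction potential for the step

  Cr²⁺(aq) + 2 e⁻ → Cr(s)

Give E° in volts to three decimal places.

-0.910 V

Sequential free energies add, so n₃E°₃ = n₁E°₁ + n₂E°₂.
With n₃ = 3, and the known step contributing 1×(-0.43) V, the unknown satisfies 2·E° = 3×(-0.75) − 1×(-0.43) = -1.820.
E° = -1.820 / 2 = -0.910 V.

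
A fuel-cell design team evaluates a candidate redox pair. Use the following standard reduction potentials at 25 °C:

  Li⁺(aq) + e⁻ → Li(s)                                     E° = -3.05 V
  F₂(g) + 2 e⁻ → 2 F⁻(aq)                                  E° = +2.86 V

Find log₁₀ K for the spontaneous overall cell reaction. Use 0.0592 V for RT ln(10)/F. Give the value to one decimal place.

Cathode: F₂/F⁻; anode: Li⁺/Li. E°cell = +5.91 V, n = 2.
log K = nE°cell / 0.0592 = (2)(+5.91) / 0.0592 = 199.7.

199.7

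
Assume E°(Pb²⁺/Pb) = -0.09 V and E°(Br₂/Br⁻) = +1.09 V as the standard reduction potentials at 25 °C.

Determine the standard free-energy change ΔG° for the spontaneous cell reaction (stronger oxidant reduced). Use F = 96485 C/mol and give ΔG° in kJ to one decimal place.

Br₂/Br⁻ (E° = +1.09 V) is the cathode; Pb²⁺/Pb (E° = -0.09 V) is the anode, so E°cell = +1.18 V.
Balancing electrons gives n = 2 (lcm of 2 and 2).
ΔG° = −nFE° = −(2)(96485)(+1.18) = -227,705 J = -227.7 kJ.

-227.7 kJ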